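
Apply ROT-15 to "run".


Word: "run"
Shift: 15
Each letter → (letter + shift) mod 26:
  'r' (17) + 15 = 6 → 'g'
  'u' (20) + 15 = 9 → 'j'
  'n' (13) + 15 = 2 → 'c'
Result = "gjc"


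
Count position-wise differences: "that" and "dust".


Comparing character by character (same length = 4):
  Pos 0: 't' vs 'd' !=
  Pos 1: 'h' vs 'u' !=
  Pos 2: 'a' vs 's' !=
  Pos 3: 't' vs 't' =
Hamming distance = 3


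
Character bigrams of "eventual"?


Word: "eventual" (length 8)
Number of bigrams = 8 - 2 + 1 = 7
  Position 0: "ev"
  Position 1: "ve"
  Position 2: "en"
  Position 3: "nt"
  Position 4: "tu"
  Position 5: "ua"
  Position 6: "al"
Bigrams = "ev", "ve", "en", "nt", "tu", "ua", "al"


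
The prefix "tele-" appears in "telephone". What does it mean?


Prefix: tele-
Example: telephone = tele- + phone
Meaning = distant


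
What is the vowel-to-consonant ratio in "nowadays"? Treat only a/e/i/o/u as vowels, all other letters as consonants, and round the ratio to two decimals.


Word: "nowadays"
Vowels (a,e,i,o,u): 3
Consonants: 5
Ratio = 3/5
= 0.60


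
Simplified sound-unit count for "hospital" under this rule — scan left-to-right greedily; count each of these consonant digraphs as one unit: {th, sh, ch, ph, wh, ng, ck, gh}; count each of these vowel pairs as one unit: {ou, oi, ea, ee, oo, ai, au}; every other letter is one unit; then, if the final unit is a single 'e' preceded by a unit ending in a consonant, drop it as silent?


Word: "hospital" (8 letters)
Left-to-right scan:
  (1) 'h' (letter)
  (2) 'o' (letter)
  (3) 's' (letter)
  (4) 'p' (letter)
  (5) 'i' (letter)
  (6) 't' (letter)
  (7) 'a' (letter)
  (8) 'l' (letter)
Units from scan: 8
Sound units = 8 units


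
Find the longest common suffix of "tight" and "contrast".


Word 1: "tight"
Word 2: "contrast"
Comparing from end:
  Pos -1: 't' == 't'
  Pos -2: 'h' != 's' (stop)
LCS = "t" (length 1)


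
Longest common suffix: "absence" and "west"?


Word 1: "absence"
Word 2: "west"
Comparing from end:
  Pos -1: 'e' != 't' (stop)
LCS = "" (length 0)


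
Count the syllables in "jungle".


Word: "jungle"
Syllable breakdown: jun / gle
Counting: 2 parts
= 2 syllables


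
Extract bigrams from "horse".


Word: "horse" (length 5)
Number of bigrams = 5 - 2 + 1 = 4
  Position 0: "ho"
  Position 1: "or"
  Position 2: "rs"
  Position 3: "se"
Bigrams = "ho", "or", "rs", "se"


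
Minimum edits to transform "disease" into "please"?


Word 1: "disease" (length 7)
Word 2: "please" (length 6)
One optimal edit sequence (insert/delete/substitute each cost 1):
  1. delete 'd'  (+1)
  2. substitute 'i' -> 'p'  (+1)
  3. substitute 's' -> 'l'  (+1)
  4. keep 'e'
  5. keep 'a'
  6. keep 's'
  7. keep 'e'
Total edit operations: 3
Edit distance = 3


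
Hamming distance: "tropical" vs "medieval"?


Comparing character by character (same length = 8):
  Pos 0: 't' vs 'm' !=
  Pos 1: 'r' vs 'e' !=
  Pos 2: 'o' vs 'd' !=
  Pos 3: 'p' vs 'i' !=
  Pos 4: 'i' vs 'e' !=
  Pos 5: 'c' vs 'v' !=
  Pos 6: 'a' vs 'a' =
  Pos 7: 'l' vs 'l' =
Hamming distance = 6


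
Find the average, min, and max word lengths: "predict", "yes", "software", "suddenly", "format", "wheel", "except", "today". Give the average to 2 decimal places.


Lengths: "predict"=7, "yes"=3, "software"=8, "suddenly"=8, "format"=6, "wheel"=5, "except"=6, "today"=5
Sum = 48, Count = 8
Average = 48/8 = 6.00
= avg=6.00, min=3, max=8


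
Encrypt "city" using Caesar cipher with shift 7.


Word: "city"
Shift: 7
Each letter → (letter + shift) mod 26:
  'c' (2) + 7 = 9 → 'j'
  'i' (8) + 7 = 15 → 'p'
  't' (19) + 7 = 0 → 'a'
  'y' (24) + 7 = 5 → 'f'
Result = "jpaf"


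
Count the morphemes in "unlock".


Word: "unlock"
Morphemes: un- + lock
Each morpheme carries meaning
= 2 morphemes


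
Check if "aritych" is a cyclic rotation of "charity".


Word: "charity", Candidate: "aritych"
Method: check if candidate is substring of word+word
"charitycharity" contains "aritych"? Yes
Is rotation = Yes


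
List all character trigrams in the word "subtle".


Word: "subtle" (length 6)
Number of trigrams = 6 - 3 + 1 = 4
  Position 0: "sub"
  Position 1: "ubt"
  Position 2: "btl"
  Position 3: "tle"
Trigrams = "sub", "ubt", "btl", "tle"


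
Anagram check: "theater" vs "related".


Word 1: "theater" → sorted: aeehrtt
Word 2: "related" → sorted: adeelrt
Same letters? aeehrtt != adeelrt
Anagram = No


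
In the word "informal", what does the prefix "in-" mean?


Prefix: in-
As in: informal -> in- + formal
Meaning = not / into


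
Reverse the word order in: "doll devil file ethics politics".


Original: "doll devil file ethics politics"
Words (1..n): doll | devil | file | ethics | politics
Reversed (n..1): politics | ethics | file | devil | doll
Result = "politics ethics file devil doll"


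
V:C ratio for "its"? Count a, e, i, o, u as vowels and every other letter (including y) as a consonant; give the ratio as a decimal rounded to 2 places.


Word: "its"
Vowels (a,e,i,o,u): 1
Consonants: 2
Ratio = 1/2
= 0.50


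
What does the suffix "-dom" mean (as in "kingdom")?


Suffix: -dom
As in: kingdom -> king + -dom
Meaning = state / realm


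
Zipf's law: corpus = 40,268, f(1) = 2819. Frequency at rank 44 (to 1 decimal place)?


Zipf's law: f(r) = f(1) / r
f(1) = 2819
f(44) = 2819 / 44
= 64.1 occurrences


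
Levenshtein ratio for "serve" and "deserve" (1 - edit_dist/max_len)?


Word 1: "serve" (length 5)
Word 2: "deserve" (length 7)
One optimal edit sequence:
  1. insert 'd'  (+1)
  2. insert 'e'  (+1)
  3. keep 's'
  4. keep 'e'
  5. keep 'r'
  6. keep 'v'
  7. keep 'e'
Edit distance = 2
Max length = max(5, 7) = 7
Similarity = 1 - 2/7
= 0.7143


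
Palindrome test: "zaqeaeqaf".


Word: "zaqeaeqaf"
Reversed: "faqeaeqaz"
Forward == Backward? zaqeaeqaf != faqeaeqaz
Palindrome = No


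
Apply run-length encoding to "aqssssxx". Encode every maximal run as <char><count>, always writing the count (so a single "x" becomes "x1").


String: "aqssssxx"
Scanning for consecutive runs:
  'a' x 1
  'q' x 1
  's' x 4
  'x' x 2
RLE = "a1q1s4x2"


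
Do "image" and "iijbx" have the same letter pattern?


Pattern of "image": [0, 1, 2, 3, 4]
Pattern of "iijbx": [0, 0, 1, 2, 3]
Patterns do not match
Same pattern = No


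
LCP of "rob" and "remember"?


Word 1: "rob"
Word 2: "remember"
Comparing from start:
  Pos 0: 'r' == 'r'
  Pos 1: 'o' != 'e' (stop)
LCP = "r" (length 1)


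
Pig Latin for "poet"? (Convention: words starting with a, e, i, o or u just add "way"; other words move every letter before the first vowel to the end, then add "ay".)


Word: "poet"
Starts with consonant(s) → move to end, add 'ay'
Consonant cluster: "p"
Pig Latin = "oetpay"


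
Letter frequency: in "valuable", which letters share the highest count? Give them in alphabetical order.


Word: "valuable"
Letter counts:
  'a': 2
  'b': 1
  'e': 1
  'l': 2
  'u': 1
  'v': 1
Maximum count = 2
Most frequent = 'a', 'l' (2 times each)


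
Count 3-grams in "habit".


Word: "habit" (length 5)
Number of 3-grams = length - 3 + 1 = 5 - 3 + 1
= 3


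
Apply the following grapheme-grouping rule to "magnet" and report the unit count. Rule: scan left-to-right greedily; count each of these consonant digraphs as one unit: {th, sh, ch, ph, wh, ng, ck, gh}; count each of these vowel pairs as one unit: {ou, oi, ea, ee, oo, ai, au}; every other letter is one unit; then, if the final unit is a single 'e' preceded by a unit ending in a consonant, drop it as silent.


Word: "magnet" (6 letters)
Left-to-right scan:
  1. 'm' (letter)
  2. 'a' (letter)
  3. 'g' (letter)
  4. 'n' (letter)
  5. 'e' (letter)
  6. 't' (letter)
Units from scan: 6
Sound units = 6 units


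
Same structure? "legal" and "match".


Pattern of "legal": [0, 1, 2, 3, 0]
Pattern of "match": [0, 1, 2, 3, 4]
Patterns do not match
Same pattern = No


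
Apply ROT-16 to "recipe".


Word: "recipe"
Shift: 16
Each letter → (letter + shift) mod 26:
  'r' (17) + 16 = 7 → 'h'
  'e' (4) + 16 = 20 → 'u'
  'c' (2) + 16 = 18 → 's'
  'i' (8) + 16 = 24 → 'y'
  'p' (15) + 16 = 5 → 'f'
  'e' (4) + 16 = 20 → 'u'
Result = "husyfu"


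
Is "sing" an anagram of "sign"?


Word 1: "sign" → sorted: gins
Word 2: "sing" → sorted: gins
Same letters? gins == gins
Anagram = Yes


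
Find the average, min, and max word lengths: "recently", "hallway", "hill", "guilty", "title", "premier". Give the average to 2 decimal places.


Lengths: "recently"=8, "hallway"=7, "hill"=4, "guilty"=6, "title"=5, "premier"=7
Sum = 37, Count = 6
Average = 37/6 = 6.17
= avg=6.17, min=4, max=8


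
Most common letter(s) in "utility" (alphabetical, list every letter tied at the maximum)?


Word: "utility"
Letter counts:
  'i': 2
  'l': 1
  't': 2
  'u': 1
  'y': 1
Maximum count = 2
Most frequent = 'i', 't' (2 times each)


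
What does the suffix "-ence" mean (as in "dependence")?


Suffix: -ence
Example: dependence (depend + -ence)
Meaning = state of


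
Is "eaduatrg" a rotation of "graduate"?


Word: "graduate", Candidate: "eaduatrg"
Method: check if candidate is substring of word+word
"graduategraduate" contains "eaduatrg"? No
Is rotation = No


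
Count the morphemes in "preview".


Word: "preview"
Morphemes: pre- + view
Each morpheme carries meaning
= 2 morphemes


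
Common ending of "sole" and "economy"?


Word 1: "sole"
Word 2: "economy"
Comparing from end:
  Pos -1: 'e' != 'y' (stop)
LCS = "" (length 0)


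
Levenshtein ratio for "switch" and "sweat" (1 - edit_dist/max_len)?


Word 1: "switch" (length 6)
Word 2: "sweat" (length 5)
One optimal edit sequence:
  1. keep 's'
  2. keep 'w'
  3. delete 'i'  (+1)
  4. substitute 't' -> 'e'  (+1)
  5. substitute 'c' -> 'a'  (+1)
  6. substitute 'h' -> 't'  (+1)
Edit distance = 4
Max length = max(6, 5) = 6
Similarity = 1 - 4/6
= 0.3333


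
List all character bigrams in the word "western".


Word: "western" (length 7)
Number of bigrams = 7 - 2 + 1 = 6
  Position 0: "we"
  Position 1: "es"
  Position 2: "st"
  Position 3: "te"
  Position 4: "er"
  Position 5: "rn"
Bigrams = "we", "es", "st", "te", "er", "rn"


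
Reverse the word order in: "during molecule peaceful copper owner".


Original: "during molecule peaceful copper owner"
Words (1..n): during | molecule | peaceful | copper | owner
Reversed (n..1): owner | copper | peaceful | molecule | during
Result = "owner copper peaceful molecule during"


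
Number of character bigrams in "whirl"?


Word: "whirl" (length 5)
Number of 2-grams = length - 2 + 1 = 5 - 2 + 1
= 4


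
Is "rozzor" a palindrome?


Word: "rozzor"
Reversed: "rozzor"
Forward == Backward? rozzor == rozzor
Palindrome = Yes


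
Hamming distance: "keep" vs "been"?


Comparing character by character (same length = 4):
  Pos 0: 'k' vs 'b' !=
  Pos 1: 'e' vs 'e' =
  Pos 2: 'e' vs 'e' =
  Pos 3: 'p' vs 'n' !=
Hamming distance = 2


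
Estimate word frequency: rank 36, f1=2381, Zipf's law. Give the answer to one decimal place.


Zipf's law: f(r) = f(1) / r
f(1) = 2381
f(36) = 2381 / 36
= 66.1 occurrences


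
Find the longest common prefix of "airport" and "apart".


Word 1: "airport"
Word 2: "apart"
Comparing from start:
  Pos 0: 'a' == 'a'
  Pos 1: 'i' != 'p' (stop)
LCP = "a" (length 1)


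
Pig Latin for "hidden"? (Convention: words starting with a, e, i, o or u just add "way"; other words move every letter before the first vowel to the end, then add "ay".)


Word: "hidden"
Starts with consonant(s) → move to end, add 'ay'
Consonant cluster: "h"
Pig Latin = "iddenhay"


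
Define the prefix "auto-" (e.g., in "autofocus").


Prefix: auto-
Example: autofocus (auto- + focus)
Meaning = self


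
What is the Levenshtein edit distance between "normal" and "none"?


Word 1: "normal" (length 6)
Word 2: "none" (length 4)
One optimal edit sequence (insert/delete/substitute each cost 1):
  1. keep 'n'
  2. keep 'o'
  3. delete 'r'  (+1)
  4. delete 'm'  (+1)
  5. substitute 'a' -> 'n'  (+1)
  6. substitute 'l' -> 'e'  (+1)
Total edit operations: 4
Edit distance = 4


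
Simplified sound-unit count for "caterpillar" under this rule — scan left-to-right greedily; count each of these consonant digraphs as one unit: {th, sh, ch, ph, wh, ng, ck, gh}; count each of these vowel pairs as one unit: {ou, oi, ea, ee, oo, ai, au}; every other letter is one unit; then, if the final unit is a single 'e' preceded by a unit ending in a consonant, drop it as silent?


Word: "caterpillar" (11 letters)
Left-to-right scan:
  [1] 'c' (letter)
  [2] 'a' (letter)
  [3] 't' (letter)
  [4] 'e' (letter)
  [5] 'r' (letter)
  [6] 'p' (letter)
  [7] 'i' (letter)
  [8] 'l' (letter)
  [9] 'l' (letter)
  [10] 'a' (letter)
  [11] 'r' (letter)
Units from scan: 11
Sound units = 11 units


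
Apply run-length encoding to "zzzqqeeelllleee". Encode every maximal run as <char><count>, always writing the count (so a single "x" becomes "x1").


String: "zzzqqeeelllleee"
Scanning for consecutive runs:
  'z' x 3
  'q' x 2
  'e' x 3
  'l' x 4
  'e' x 3
RLE = "z3q2e3l4e3"


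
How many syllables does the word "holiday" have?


Word: "holiday"
Syllable breakdown: hol / i / day
Counting: 3 parts
= 3 syllables


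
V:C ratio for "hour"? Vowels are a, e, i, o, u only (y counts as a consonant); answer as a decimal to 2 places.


Word: "hour"
Vowels (a,e,i,o,u): 2
Consonants: 2
Ratio = 2/2
= 1.00


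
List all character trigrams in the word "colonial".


Word: "colonial" (length 8)
Number of trigrams = 8 - 3 + 1 = 6
  Position 0: "col"
  Position 1: "olo"
  Position 2: "lon"
  Position 3: "oni"
  Position 4: "nia"
  Position 5: "ial"
Trigrams = "col", "olo", "lon", "oni", "nia", "ial"


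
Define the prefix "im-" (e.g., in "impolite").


Prefix: im-
Example: impolite (im- + polite)
Meaning = not / into


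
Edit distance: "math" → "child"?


Word 1: "math" (length 4)
Word 2: "child" (length 5)
One optimal edit sequence (insert/delete/substitute each cost 1):
  1. insert 'c'  (+1)
  2. substitute 'm' -> 'h'  (+1)
  3. substitute 'a' -> 'i'  (+1)
  4. substitute 't' -> 'l'  (+1)
  5. substitute 'h' -> 'd'  (+1)
Total edit operations: 5
Edit distance = 5


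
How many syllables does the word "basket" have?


Word: "basket"
Syllable breakdown: bas | ket
Counting: 2 parts
= 2 syllables


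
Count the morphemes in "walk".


Word: "walk"
Morphemes: walk
Each morpheme carries meaning
= 1 morpheme


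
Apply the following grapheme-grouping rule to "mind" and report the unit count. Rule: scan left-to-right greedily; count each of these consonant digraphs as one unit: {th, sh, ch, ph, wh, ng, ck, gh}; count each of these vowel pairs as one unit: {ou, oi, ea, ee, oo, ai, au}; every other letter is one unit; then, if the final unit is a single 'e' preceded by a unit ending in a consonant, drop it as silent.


Word: "mind" (4 letters)
Left-to-right scan:
  1. 'm' (letter)
  2. 'i' (letter)
  3. 'n' (letter)
  4. 'd' (letter)
Units from scan: 4
Sound units = 4 units


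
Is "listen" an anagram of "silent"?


Word 1: "silent" → sorted: eilnst
Word 2: "listen" → sorted: eilnst
Same letters? eilnst == eilnst
Anagram = Yes


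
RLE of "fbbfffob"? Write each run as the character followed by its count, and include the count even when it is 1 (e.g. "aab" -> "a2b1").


String: "fbbfffob"
Scanning for consecutive runs:
  'f' x 1
  'b' x 2
  'f' x 3
  'o' x 1
  'b' x 1
RLE = "f1b2f3o1b1"


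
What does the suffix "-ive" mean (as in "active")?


Suffix: -ive
Example: active = act + -ive
Meaning = tending to


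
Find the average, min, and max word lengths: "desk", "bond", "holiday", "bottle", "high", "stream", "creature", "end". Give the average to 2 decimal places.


Lengths: "desk"=4, "bond"=4, "holiday"=7, "bottle"=6, "high"=4, "stream"=6, "creature"=8, "end"=3
Sum = 42, Count = 8
Average = 42/8 = 5.25
= avg=5.25, min=3, max=8


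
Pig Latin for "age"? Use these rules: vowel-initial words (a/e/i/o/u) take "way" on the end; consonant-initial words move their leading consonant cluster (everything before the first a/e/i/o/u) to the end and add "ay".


Word: "age"
Starts with vowel → add 'way'
Pig Latin = "ageway"


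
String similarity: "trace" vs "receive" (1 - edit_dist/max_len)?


Word 1: "trace" (length 5)
Word 2: "receive" (length 7)
One optimal edit sequence:
  1. delete 't'  (+1)
  2. keep 'r'
  3. substitute 'a' -> 'e'  (+1)
  4. keep 'c'
  5. insert 'e'  (+1)
  6. insert 'i'  (+1)
  7. insert 'v'  (+1)
  8. keep 'e'
Edit distance = 5
Max length = max(5, 7) = 7
Similarity = 1 - 5/7
= 0.2857


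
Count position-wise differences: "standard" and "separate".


Comparing character by character (same length = 8):
  Pos 0: 's' vs 's' =
  Pos 1: 't' vs 'e' !=
  Pos 2: 'a' vs 'p' !=
  Pos 3: 'n' vs 'a' !=
  Pos 4: 'd' vs 'r' !=
  Pos 5: 'a' vs 'a' =
  Pos 6: 'r' vs 't' !=
  Pos 7: 'd' vs 'e' !=
Hamming distance = 6


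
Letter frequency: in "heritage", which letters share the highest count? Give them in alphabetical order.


Word: "heritage"
Letter counts:
  'a': 1
  'e': 2
  'g': 1
  'h': 1
  'i': 1
  'r': 1
  't': 1
Maximum count = 2
Most frequent = 'e' (2 times each)


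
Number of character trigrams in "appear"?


Word: "appear" (length 6)
Number of 3-grams = length - 3 + 1 = 6 - 3 + 1
= 4


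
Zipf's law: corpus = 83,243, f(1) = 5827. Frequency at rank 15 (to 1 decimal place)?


Zipf's law: f(r) = f(1) / r
f(1) = 5827
f(15) = 5827 / 15
= 388.5 occurrences


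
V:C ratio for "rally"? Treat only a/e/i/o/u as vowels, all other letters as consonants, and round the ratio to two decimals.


Word: "rally"
Vowels (a,e,i,o,u): 1
Consonants: 4
Ratio = 1/4
= 0.25


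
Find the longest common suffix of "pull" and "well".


Word 1: "pull"
Word 2: "well"
Comparing from end:
  Pos -1: 'l' == 'l'
  Pos -2: 'l' == 'l'
  Pos -3: 'u' != 'e' (stop)
LCS = "ll" (length 2)


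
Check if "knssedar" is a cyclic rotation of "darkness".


Word: "darkness", Candidate: "knssedar"
Method: check if candidate is substring of word+word
"darknessdarkness" contains "knssedar"? No
Is rotation = No


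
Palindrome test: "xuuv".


Word: "xuuv"
Reversed: "vuux"
Forward == Backward? xuuv != vuux
Palindrome = No


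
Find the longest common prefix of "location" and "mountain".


Word 1: "location"
Word 2: "mountain"
Comparing from start:
  Pos 0: 'l' != 'm' (stop)
LCP = "" (length 0)


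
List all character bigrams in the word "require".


Word: "require" (length 7)
Number of bigrams = 7 - 2 + 1 = 6
  Position 0: "re"
  Position 1: "eq"
  Position 2: "qu"
  Position 3: "ui"
  Position 4: "ir"
  Position 5: "re"
Bigrams = "re", "eq", "qu", "ui", "ir", "re"


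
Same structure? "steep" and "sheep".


Pattern of "steep": [0, 1, 2, 2, 3]
Pattern of "sheep": [0, 1, 2, 2, 3]
Patterns match
Same pattern = Yes


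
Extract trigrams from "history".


Word: "history" (length 7)
Number of trigrams = 7 - 3 + 1 = 5
  Position 0: "his"
  Position 1: "ist"
  Position 2: "sto"
  Position 3: "tor"
  Position 4: "ory"
Trigrams = "his", "ist", "sto", "tor", "ory"


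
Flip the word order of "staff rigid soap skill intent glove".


Original: "staff rigid soap skill intent glove"
Words (1..n): staff | rigid | soap | skill | intent | glove
Reversed (n..1): glove | intent | skill | soap | rigid | staff
Result = "glove intent skill soap rigid staff"


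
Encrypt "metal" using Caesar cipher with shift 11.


Word: "metal"
Shift: 11
Each letter → (letter + shift) mod 26:
  'm' (12) + 11 = 23 → 'x'
  'e' (4) + 11 = 15 → 'p'
  't' (19) + 11 = 4 → 'e'
  'a' (0) + 11 = 11 → 'l'
  'l' (11) + 11 = 22 → 'w'
Result = "xpelw"


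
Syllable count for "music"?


Word: "music"
Syllable breakdown: mu | sic
Counting: 2 parts
= 2 syllables


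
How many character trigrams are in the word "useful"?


Word: "useful" (length 6)
Number of 3-grams = length - 3 + 1 = 6 - 3 + 1
= 4


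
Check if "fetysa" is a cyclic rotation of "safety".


Word: "safety", Candidate: "fetysa"
Method: check if candidate is substring of word+word
"safetysafety" contains "fetysa"? Yes
Is rotation = Yes


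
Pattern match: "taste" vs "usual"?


Pattern of "taste": [0, 1, 2, 0, 3]
Pattern of "usual": [0, 1, 0, 2, 3]
Patterns do not match
Same pattern = No


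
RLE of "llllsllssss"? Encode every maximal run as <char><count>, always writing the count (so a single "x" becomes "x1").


String: "llllsllssss"
Scanning for consecutive runs:
  'l' x 4
  's' x 1
  'l' x 2
  's' x 4
RLE = "l4s1l2s4"


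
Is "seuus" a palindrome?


Word: "seuus"
Reversed: "suues"
Forward == Backward? seuus != suues
Palindrome = No


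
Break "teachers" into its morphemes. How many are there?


Word: "teachers"
Morphemes: teach | -er | -s
Each morpheme carries meaning
= 3 morphemes


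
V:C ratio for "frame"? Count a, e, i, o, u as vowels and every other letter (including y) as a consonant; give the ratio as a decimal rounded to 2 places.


Word: "frame"
Vowels (a,e,i,o,u): 2
Consonants: 3
Ratio = 2/3
= 0.67


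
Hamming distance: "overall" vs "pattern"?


Comparing character by character (same length = 7):
  Pos 0: 'o' vs 'p' !=
  Pos 1: 'v' vs 'a' !=
  Pos 2: 'e' vs 't' !=
  Pos 3: 'r' vs 't' !=
  Pos 4: 'a' vs 'e' !=
  Pos 5: 'l' vs 'r' !=
  Pos 6: 'l' vs 'n' !=
Hamming distance = 7


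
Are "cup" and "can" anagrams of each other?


Word 1: "cup" → sorted: cpu
Word 2: "can" → sorted: acn
Same letters? cpu != acn
Anagram = No


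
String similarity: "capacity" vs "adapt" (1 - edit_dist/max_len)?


Word 1: "capacity" (length 8)
Word 2: "adapt" (length 5)
One optimal edit sequence:
  1. delete 'c'  (+1)
  2. keep 'a'
  3. substitute 'p' -> 'd'  (+1)
  4. keep 'a'
  5. delete 'c'  (+1)
  6. substitute 'i' -> 'p'  (+1)
  7. keep 't'
  8. delete 'y'  (+1)
Edit distance = 5
Max length = max(8, 5) = 8
Similarity = 1 - 5/8
= 0.3750


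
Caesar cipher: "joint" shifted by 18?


Word: "joint"
Shift: 18
Each letter → (letter + shift) mod 26:
  'j' (9) + 18 = 1 → 'b'
  'o' (14) + 18 = 6 → 'g'
  'i' (8) + 18 = 0 → 'a'
  'n' (13) + 18 = 5 → 'f'
  't' (19) + 18 = 11 → 'l'
Result = "bgafl"


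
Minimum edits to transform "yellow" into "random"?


Word 1: "yellow" (length 6)
Word 2: "random" (length 6)
One optimal edit sequence (insert/delete/substitute each cost 1):
  1. substitute 'y' -> 'r'  (+1)
  2. substitute 'e' -> 'a'  (+1)
  3. substitute 'l' -> 'n'  (+1)
  4. substitute 'l' -> 'd'  (+1)
  5. keep 'o'
  6. substitute 'w' -> 'm'  (+1)
Total edit operations: 5
Edit distance = 5


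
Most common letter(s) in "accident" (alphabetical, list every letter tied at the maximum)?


Word: "accident"
Letter counts:
  'a': 1
  'c': 2
  'd': 1
  'e': 1
  'i': 1
  'n': 1
  't': 1
Maximum count = 2
Most frequent = 'c' (2 times each)


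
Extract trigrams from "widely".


Word: "widely" (length 6)
Number of trigrams = 6 - 3 + 1 = 4
  Position 0: "wid"
  Position 1: "ide"
  Position 2: "del"
  Position 3: "ely"
Trigrams = "wid", "ide", "del", "ely"


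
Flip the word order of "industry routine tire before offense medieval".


Original: "industry routine tire before offense medieval"
Words (1..n): industry | routine | tire | before | offense | medieval
Reversed (n..1): medieval | offense | before | tire | routine | industry
Result = "medieval offense before tire routine industry"


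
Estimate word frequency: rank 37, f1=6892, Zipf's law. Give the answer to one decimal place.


Zipf's law: f(r) = f(1) / r
f(1) = 6892
f(37) = 6892 / 37
= 186.3 occurrences


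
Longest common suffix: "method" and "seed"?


Word 1: "method"
Word 2: "seed"
Comparing from end:
  Pos -1: 'd' == 'd'
  Pos -2: 'o' != 'e' (stop)
LCS = "d" (length 1)


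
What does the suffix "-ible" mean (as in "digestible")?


Suffix: -ible
As in: digestible -> digest + -ible
Meaning = capable of


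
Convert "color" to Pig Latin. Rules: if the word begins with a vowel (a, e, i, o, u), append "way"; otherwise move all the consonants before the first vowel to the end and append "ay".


Word: "color"
Starts with consonant(s) → move to end, add 'ay'
Consonant cluster: "c"
Pig Latin = "olorcay"


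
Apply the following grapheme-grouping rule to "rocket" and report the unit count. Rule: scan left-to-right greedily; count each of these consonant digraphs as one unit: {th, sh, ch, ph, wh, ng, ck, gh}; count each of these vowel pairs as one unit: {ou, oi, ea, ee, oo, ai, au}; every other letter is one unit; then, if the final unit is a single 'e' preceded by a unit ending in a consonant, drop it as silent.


Word: "rocket" (6 letters)
Left-to-right scan:
  (1) 'r' (letter)
  (2) 'o' (letter)
  (3) 'ck' (digraph)
  (4) 'e' (letter)
  (5) 't' (letter)
Units from scan: 5
Sound units = 5 units


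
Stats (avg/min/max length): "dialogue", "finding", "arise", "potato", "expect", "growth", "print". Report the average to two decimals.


Lengths: "dialogue"=8, "finding"=7, "arise"=5, "potato"=6, "expect"=6, "growth"=6, "print"=5
Sum = 43, Count = 7
Average = 43/7 = 6.14
= avg=6.14, min=5, max=8


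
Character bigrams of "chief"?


Word: "chief" (length 5)
Number of bigrams = 5 - 2 + 1 = 4
  Position 0: "ch"
  Position 1: "hi"
  Position 2: "ie"
  Position 3: "ef"
Bigrams = "ch", "hi", "ie", "ef"


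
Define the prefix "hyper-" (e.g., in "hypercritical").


Prefix: hyper-
Example: hypercritical = hyper- + critical
Meaning = over / excessive


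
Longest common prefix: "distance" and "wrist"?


Word 1: "distance"
Word 2: "wrist"
Comparing from start:
  Pos 0: 'd' != 'w' (stop)
LCP = "" (length 0)


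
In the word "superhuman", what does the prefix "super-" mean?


Prefix: super-
As in: superhuman -> super- + human
Meaning = above / beyond


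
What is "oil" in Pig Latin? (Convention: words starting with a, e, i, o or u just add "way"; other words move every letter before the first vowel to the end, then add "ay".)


Word: "oil"
Starts with vowel → add 'way'
Pig Latin = "oilway"


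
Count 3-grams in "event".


Word: "event" (length 5)
Number of 3-grams = length - 3 + 1 = 5 - 3 + 1
= 3


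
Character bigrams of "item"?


Word: "item" (length 4)
Number of bigrams = 4 - 2 + 1 = 3
  Position 0: "it"
  Position 1: "te"
  Position 2: "em"
Bigrams = "it", "te", "em"


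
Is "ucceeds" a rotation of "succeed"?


Word: "succeed", Candidate: "ucceeds"
Method: check if candidate is substring of word+word
"succeedsucceed" contains "ucceeds"? Yes
Is rotation = Yes


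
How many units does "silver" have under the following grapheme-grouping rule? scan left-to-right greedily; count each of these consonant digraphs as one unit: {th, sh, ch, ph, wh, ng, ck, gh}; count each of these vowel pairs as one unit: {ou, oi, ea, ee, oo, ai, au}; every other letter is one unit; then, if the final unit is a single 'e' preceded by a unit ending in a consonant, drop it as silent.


Word: "silver" (6 letters)
Left-to-right scan:
  [1] 's' (letter)
  [2] 'i' (letter)
  [3] 'l' (letter)
  [4] 'v' (letter)
  [5] 'e' (letter)
  [6] 'r' (letter)
Units from scan: 6
Sound units = 6 units


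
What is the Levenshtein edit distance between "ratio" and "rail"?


Word 1: "ratio" (length 5)
Word 2: "rail" (length 4)
One optimal edit sequence (insert/delete/substitute each cost 1):
  1. keep 'r'
  2. keep 'a'
  3. delete 't'  (+1)
  4. keep 'i'
  5. substitute 'o' -> 'l'  (+1)
Total edit operations: 2
Edit distance = 2


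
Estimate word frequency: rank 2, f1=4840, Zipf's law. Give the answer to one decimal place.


Zipf's law: f(r) = f(1) / r
f(1) = 4840
f(2) = 4840 / 2
= 2420.0 occurrences


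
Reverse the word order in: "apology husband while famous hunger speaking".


Original: "apology husband while famous hunger speaking"
Words (1..n): apology | husband | while | famous | hunger | speaking
Reversed (n..1): speaking | hunger | famous | while | husband | apology
Result = "speaking hunger famous while husband apology"


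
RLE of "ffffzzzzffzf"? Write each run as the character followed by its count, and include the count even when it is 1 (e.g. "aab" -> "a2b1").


String: "ffffzzzzffzf"
Scanning for consecutive runs:
  'f' x 4
  'z' x 4
  'f' x 2
  'z' x 1
  'f' x 1
RLE = "f4z4f2z1f1"


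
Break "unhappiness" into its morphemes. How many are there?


Word: "unhappiness"
Morphemes: un- / happi / -ness
Each morpheme carries meaning
= 3 morphemes


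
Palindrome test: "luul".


Word: "luul"
Reversed: "luul"
Forward == Backward? luul == luul
Palindrome = Yes


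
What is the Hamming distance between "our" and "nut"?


Comparing character by character (same length = 3):
  Pos 0: 'o' vs 'n' !=
  Pos 1: 'u' vs 'u' =
  Pos 2: 'r' vs 't' !=
Hamming distance = 2


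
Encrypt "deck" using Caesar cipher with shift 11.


Word: "deck"
Shift: 11
Each letter → (letter + shift) mod 26:
  'd' (3) + 11 = 14 → 'o'
  'e' (4) + 11 = 15 → 'p'
  'c' (2) + 11 = 13 → 'n'
  'k' (10) + 11 = 21 → 'v'
Result = "opnv"


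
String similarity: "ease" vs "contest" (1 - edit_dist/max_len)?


Word 1: "ease" (length 4)
Word 2: "contest" (length 7)
One optimal edit sequence:
  1. insert 'c'  (+1)
  2. insert 'o'  (+1)
  3. insert 'n'  (+1)
  4. substitute 'e' -> 't'  (+1)
  5. substitute 'a' -> 'e'  (+1)
  6. keep 's'
  7. substitute 'e' -> 't'  (+1)
Edit distance = 6
Max length = max(4, 7) = 7
Similarity = 1 - 6/7
= 0.1429


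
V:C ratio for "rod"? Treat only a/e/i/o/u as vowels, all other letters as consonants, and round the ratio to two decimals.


Word: "rod"
Vowels (a,e,i,o,u): 1
Consonants: 2
Ratio = 1/2
= 0.50


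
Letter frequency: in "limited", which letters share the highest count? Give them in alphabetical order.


Word: "limited"
Letter counts:
  'd': 1
  'e': 1
  'i': 2
  'l': 1
  'm': 1
  't': 1
Maximum count = 2
Most frequent = 'i' (2 times each)


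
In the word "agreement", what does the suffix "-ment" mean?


Suffix: -ment
Example: agreement (agree + -ment)
Meaning = result of action


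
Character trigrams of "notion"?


Word: "notion" (length 6)
Number of trigrams = 6 - 3 + 1 = 4
  Position 0: "not"
  Position 1: "oti"
  Position 2: "tio"
  Position 3: "ion"
Trigrams = "not", "oti", "tio", "ion"


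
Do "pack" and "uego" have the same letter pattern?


Pattern of "pack": [0, 1, 2, 3]
Pattern of "uego": [0, 1, 2, 3]
Patterns match
Same pattern = Yes


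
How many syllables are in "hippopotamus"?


Word: "hippopotamus"
Syllable breakdown: hip / po / pot / a / mus
Counting: 5 parts
= 5 syllables


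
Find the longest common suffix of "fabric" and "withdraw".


Word 1: "fabric"
Word 2: "withdraw"
Comparing from end:
  Pos -1: 'c' != 'w' (stop)
LCS = "" (length 0)


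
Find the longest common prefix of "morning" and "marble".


Word 1: "morning"
Word 2: "marble"
Comparing from start:
  Pos 0: 'm' == 'm'
  Pos 1: 'o' != 'a' (stop)
LCP = "m" (length 1)


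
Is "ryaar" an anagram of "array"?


Word 1: "array" → sorted: aarry
Word 2: "ryaar" → sorted: aarry
Same letters? aarry == aarry
Anagram = Yes


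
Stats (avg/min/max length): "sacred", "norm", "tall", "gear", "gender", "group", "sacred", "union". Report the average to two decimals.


Lengths: "sacred"=6, "norm"=4, "tall"=4, "gear"=4, "gender"=6, "group"=5, "sacred"=6, "union"=5
Sum = 40, Count = 8
Average = 40/8 = 5.00
= avg=5.00, min=4, max=6


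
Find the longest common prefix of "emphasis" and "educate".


Word 1: "emphasis"
Word 2: "educate"
Comparing from start:
  Pos 0: 'e' == 'e'
  Pos 1: 'm' != 'd' (stop)
LCP = "e" (length 1)


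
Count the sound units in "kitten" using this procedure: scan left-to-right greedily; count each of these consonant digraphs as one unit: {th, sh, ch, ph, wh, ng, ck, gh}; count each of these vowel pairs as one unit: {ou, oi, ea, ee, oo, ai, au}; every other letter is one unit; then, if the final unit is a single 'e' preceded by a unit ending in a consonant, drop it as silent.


Word: "kitten" (6 letters)
Left-to-right scan:
  1. 'k' (letter)
  2. 'i' (letter)
  3. 't' (letter)
  4. 't' (letter)
  5. 'e' (letter)
  6. 'n' (letter)
Units from scan: 6
Sound units = 6 units


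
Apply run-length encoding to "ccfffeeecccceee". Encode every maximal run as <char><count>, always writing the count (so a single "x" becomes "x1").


String: "ccfffeeecccceee"
Scanning for consecutive runs:
  'c' x 2
  'f' x 3
  'e' x 3
  'c' x 4
  'e' x 3
RLE = "c2f3e3c4e3"


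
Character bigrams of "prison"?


Word: "prison" (length 6)
Number of bigrams = 6 - 2 + 1 = 5
  Position 0: "pr"
  Position 1: "ri"
  Position 2: "is"
  Position 3: "so"
  Position 4: "on"
Bigrams = "pr", "ri", "is", "so", "on"


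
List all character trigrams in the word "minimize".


Word: "minimize" (length 8)
Number of trigrams = 8 - 3 + 1 = 6
  Position 0: "min"
  Position 1: "ini"
  Position 2: "nim"
  Position 3: "imi"
  Position 4: "miz"
  Position 5: "ize"
Trigrams = "min", "ini", "nim", "imi", "miz", "ize"


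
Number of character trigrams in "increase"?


Word: "increase" (length 8)
Number of 3-grams = length - 3 + 1 = 8 - 3 + 1
= 6


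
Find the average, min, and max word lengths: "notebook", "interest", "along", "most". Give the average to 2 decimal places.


Lengths: "notebook"=8, "interest"=8, "along"=5, "most"=4
Sum = 25, Count = 4
Average = 25/4 = 6.25
= avg=6.25, min=4, max=8


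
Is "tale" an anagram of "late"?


Word 1: "late" → sorted: aelt
Word 2: "tale" → sorted: aelt
Same letters? aelt == aelt
Anagram = Yes


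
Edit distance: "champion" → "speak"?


Word 1: "champion" (length 8)
Word 2: "speak" (length 5)
One optimal edit sequence (insert/delete/substitute each cost 1):
  1. delete 'c'  (+1)
  2. delete 'h'  (+1)
  3. delete 'a'  (+1)
  4. substitute 'm' -> 's'  (+1)
  5. keep 'p'
  6. substitute 'i' -> 'e'  (+1)
  7. substitute 'o' -> 'a'  (+1)
  8. substitute 'n' -> 'k'  (+1)
Total edit operations: 7
Edit distance = 7


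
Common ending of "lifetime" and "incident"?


Word 1: "lifetime"
Word 2: "incident"
Comparing from end:
  Pos -1: 'e' != 't' (stop)
LCS = "" (length 0)


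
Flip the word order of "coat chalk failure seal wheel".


Original: "coat chalk failure seal wheel"
Words (1..n): coat | chalk | failure | seal | wheel
Reversed (n..1): wheel | seal | failure | chalk | coat
Result = "wheel seal failure chalk coat"


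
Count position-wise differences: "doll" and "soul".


Comparing character by character (same length = 4):
  Pos 0: 'd' vs 's' !=
  Pos 1: 'o' vs 'o' =
  Pos 2: 'l' vs 'u' !=
  Pos 3: 'l' vs 'l' =
Hamming distance = 2


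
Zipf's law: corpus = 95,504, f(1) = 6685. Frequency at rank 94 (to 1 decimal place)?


Zipf's law: f(r) = f(1) / r
f(1) = 6685
f(94) = 6685 / 94
= 71.1 occurrences


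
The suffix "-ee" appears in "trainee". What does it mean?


Suffix: -ee
Example: trainee (train + -ee)
Meaning = one who receives


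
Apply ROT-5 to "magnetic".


Word: "magnetic"
Shift: 5
Each letter → (letter + shift) mod 26:
  'm' (12) + 5 = 17 → 'r'
  'a' (0) + 5 = 5 → 'f'
  'g' (6) + 5 = 11 → 'l'
  'n' (13) + 5 = 18 → 's'
  'e' (4) + 5 = 9 → 'j'
  't' (19) + 5 = 24 → 'y'
  'i' (8) + 5 = 13 → 'n'
  'c' (2) + 5 = 7 → 'h'
Result = "rflsjynh"


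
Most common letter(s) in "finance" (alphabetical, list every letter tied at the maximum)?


Word: "finance"
Letter counts:
  'a': 1
  'c': 1
  'e': 1
  'f': 1
  'i': 1
  'n': 2
Maximum count = 2
Most frequent = 'n' (2 times each)


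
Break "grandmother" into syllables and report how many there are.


Word: "grandmother"
Syllable breakdown: grand / moth / er
Counting: 3 parts
= 3 syllables


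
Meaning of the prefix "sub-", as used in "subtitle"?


Prefix: sub-
As in: subtitle -> sub- + title
Meaning = under / below


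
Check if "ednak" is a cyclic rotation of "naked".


Word: "naked", Candidate: "ednak"
Method: check if candidate is substring of word+word
"nakednaked" contains "ednak"? Yes
Is rotation = Yes


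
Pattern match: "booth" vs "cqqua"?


Pattern of "booth": [0, 1, 1, 2, 3]
Pattern of "cqqua": [0, 1, 1, 2, 3]
Patterns match
Same pattern = Yes


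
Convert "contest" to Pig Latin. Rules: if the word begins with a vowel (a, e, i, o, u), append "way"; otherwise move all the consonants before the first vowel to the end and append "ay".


Word: "contest"
Starts with consonant(s) → move to end, add 'ay'
Consonant cluster: "c"
Pig Latin = "ontestcay"


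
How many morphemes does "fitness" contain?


Word: "fitness"
Morphemes: fit | -ness
Each morpheme carries meaning
= 2 morphemes


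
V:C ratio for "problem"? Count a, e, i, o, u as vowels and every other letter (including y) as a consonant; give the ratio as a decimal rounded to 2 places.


Word: "problem"
Vowels (a,e,i,o,u): 2
Consonants: 5
Ratio = 2/5
= 0.40


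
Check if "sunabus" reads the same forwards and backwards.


Word: "sunabus"
Reversed: "subanus"
Forward == Backward? sunabus != subanus
Palindrome = No


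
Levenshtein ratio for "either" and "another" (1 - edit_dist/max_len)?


Word 1: "either" (length 6)
Word 2: "another" (length 7)
One optimal edit sequence:
  1. insert 'a'  (+1)
  2. substitute 'e' -> 'n'  (+1)
  3. substitute 'i' -> 'o'  (+1)
  4. keep 't'
  5. keep 'h'
  6. keep 'e'
  7. keep 'r'
Edit distance = 3
Max length = max(6, 7) = 7
Similarity = 1 - 3/7
= 0.5714


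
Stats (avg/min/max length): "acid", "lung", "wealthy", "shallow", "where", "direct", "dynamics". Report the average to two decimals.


Lengths: "acid"=4, "lung"=4, "wealthy"=7, "shallow"=7, "where"=5, "direct"=6, "dynamics"=8
Sum = 41, Count = 7
Average = 41/7 = 5.86
= avg=5.86, min=4, max=8


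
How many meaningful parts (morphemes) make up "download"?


Word: "download"
Morphemes: down- | load
Each morpheme carries meaning
= 2 morphemes


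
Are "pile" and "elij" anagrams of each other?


Word 1: "pile" → sorted: eilp
Word 2: "elij" → sorted: eijl
Same letters? eilp != eijl
Anagram = No


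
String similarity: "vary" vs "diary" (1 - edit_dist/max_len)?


Word 1: "vary" (length 4)
Word 2: "diary" (length 5)
One optimal edit sequence:
  1. insert 'd'  (+1)
  2. substitute 'v' -> 'i'  (+1)
  3. keep 'a'
  4. keep 'r'
  5. keep 'y'
Edit distance = 2
Max length = max(4, 5) = 5
Similarity = 1 - 2/5
= 0.6000


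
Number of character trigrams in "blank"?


Word: "blank" (length 5)
Number of 3-grams = length - 3 + 1 = 5 - 3 + 1
= 3


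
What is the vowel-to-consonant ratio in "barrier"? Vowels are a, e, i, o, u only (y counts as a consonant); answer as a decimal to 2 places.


Word: "barrier"
Vowels (a,e,i,o,u): 3
Consonants: 4
Ratio = 3/4
= 0.75


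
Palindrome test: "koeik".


Word: "koeik"
Reversed: "kieok"
Forward == Backward? koeik != kieok
Palindrome = No


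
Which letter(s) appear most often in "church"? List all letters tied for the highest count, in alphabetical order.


Word: "church"
Letter counts:
  'c': 2
  'h': 2
  'r': 1
  'u': 1
Maximum count = 2
Most frequent = 'c', 'h' (2 times each)


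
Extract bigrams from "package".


Word: "package" (length 7)
Number of bigrams = 7 - 2 + 1 = 6
  Position 0: "pa"
  Position 1: "ac"
  Position 2: "ck"
  Position 3: "ka"
  Position 4: "ag"
  Position 5: "ge"
Bigrams = "pa", "ac", "ck", "ka", "ag", "ge"


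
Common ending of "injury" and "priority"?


Word 1: "injury"
Word 2: "priority"
Comparing from end:
  Pos -1: 'y' == 'y'
  Pos -2: 'r' != 't' (stop)
LCS = "y" (length 1)
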